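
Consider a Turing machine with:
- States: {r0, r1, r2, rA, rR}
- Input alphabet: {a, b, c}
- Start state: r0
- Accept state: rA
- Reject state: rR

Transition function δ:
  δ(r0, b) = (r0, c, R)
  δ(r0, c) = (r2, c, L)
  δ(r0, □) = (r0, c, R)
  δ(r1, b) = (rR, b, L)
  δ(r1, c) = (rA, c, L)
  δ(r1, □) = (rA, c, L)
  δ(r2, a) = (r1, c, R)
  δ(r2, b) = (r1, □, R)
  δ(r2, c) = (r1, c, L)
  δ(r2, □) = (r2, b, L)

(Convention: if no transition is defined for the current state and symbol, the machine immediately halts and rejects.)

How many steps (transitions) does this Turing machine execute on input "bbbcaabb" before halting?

Execution trace:
Initial: [r0]bbbcaabb
Step 1: δ(r0, b) = (r0, c, R) → c[r0]bbcaabb
Step 2: δ(r0, b) = (r0, c, R) → cc[r0]bcaabb
Step 3: δ(r0, b) = (r0, c, R) → ccc[r0]caabb
Step 4: δ(r0, c) = (r2, c, L) → cc[r2]ccaabb
Step 5: δ(r2, c) = (r1, c, L) → c[r1]cccaabb
Step 6: δ(r1, c) = (rA, c, L) → [rA]ccccaabb

The machine reaches the accept state rA and halts.

The machine executed 6 steps before halting.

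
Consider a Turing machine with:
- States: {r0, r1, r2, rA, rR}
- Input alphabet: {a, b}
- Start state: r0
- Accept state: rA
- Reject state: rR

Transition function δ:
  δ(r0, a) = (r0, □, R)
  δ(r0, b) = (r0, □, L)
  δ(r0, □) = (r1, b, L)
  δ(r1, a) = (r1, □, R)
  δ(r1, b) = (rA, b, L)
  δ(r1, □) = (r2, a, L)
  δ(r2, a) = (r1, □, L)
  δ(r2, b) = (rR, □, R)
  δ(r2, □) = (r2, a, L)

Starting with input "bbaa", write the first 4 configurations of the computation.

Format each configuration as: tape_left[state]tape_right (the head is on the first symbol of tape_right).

Transitions applied:
Step 1: δ(r0, b) = (r0, □, L)
Step 2: δ(r0, □) = (r1, b, L)
Step 3: δ(r1, □) = (r2, a, L)

The first 4 configurations are:
[r0]bbaa ⊢ [r0]□□baa ⊢ [r1]□b□baa ⊢ [r2]□ab□baa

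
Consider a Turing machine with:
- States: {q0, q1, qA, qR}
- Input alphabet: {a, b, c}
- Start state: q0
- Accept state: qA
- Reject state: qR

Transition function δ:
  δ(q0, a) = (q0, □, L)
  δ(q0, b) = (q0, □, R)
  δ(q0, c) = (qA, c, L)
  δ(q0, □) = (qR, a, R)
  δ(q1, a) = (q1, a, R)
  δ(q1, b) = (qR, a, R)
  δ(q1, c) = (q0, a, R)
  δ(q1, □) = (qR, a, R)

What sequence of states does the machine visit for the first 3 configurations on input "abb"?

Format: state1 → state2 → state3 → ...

Execution trace:
Initial: [q0]abb
Step 1: δ(q0, a) = (q0, □, L) → [q0]□□bb
Step 2: δ(q0, □) = (qR, a, R) → a[qR]□bb

The machine reaches the reject state qR and halts.

State sequence: q0 → q0 → qR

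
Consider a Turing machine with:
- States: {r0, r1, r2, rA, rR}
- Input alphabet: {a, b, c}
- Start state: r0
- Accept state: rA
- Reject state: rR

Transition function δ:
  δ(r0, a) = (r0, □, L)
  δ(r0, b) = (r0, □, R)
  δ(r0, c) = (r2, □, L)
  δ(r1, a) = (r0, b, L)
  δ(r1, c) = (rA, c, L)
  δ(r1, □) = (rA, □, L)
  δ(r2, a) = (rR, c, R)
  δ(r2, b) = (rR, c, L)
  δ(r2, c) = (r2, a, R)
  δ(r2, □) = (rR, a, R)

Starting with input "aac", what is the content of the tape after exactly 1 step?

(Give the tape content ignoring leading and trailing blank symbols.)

Execution trace:
Initial: [r0]aac
Step 1: δ(r0, a) = (r0, □, L) → [r0]□□ac

No transition is defined for δ(r0, □). By convention the machine halts and rejects.

After 1 step, the tape (ignoring leading/trailing blanks) is: ac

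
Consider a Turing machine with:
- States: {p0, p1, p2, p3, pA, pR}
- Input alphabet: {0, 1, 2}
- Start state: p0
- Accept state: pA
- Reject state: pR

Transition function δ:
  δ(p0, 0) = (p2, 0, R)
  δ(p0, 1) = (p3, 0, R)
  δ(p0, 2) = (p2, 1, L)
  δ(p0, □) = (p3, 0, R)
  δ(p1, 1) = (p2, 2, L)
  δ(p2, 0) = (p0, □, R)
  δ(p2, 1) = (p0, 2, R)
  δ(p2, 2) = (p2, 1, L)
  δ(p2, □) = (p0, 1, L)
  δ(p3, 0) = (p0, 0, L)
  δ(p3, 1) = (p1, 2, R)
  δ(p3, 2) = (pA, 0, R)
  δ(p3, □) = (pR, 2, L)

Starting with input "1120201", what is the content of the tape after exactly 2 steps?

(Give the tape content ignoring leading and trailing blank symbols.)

Execution trace:
Initial: [p0]1120201
Step 1: δ(p0, 1) = (p3, 0, R) → 0[p3]120201
Step 2: δ(p3, 1) = (p1, 2, R) → 02[p1]20201

No transition is defined for δ(p1, 2). By convention the machine halts and rejects.

After 2 steps, the tape (ignoring leading/trailing blanks) is: 0220201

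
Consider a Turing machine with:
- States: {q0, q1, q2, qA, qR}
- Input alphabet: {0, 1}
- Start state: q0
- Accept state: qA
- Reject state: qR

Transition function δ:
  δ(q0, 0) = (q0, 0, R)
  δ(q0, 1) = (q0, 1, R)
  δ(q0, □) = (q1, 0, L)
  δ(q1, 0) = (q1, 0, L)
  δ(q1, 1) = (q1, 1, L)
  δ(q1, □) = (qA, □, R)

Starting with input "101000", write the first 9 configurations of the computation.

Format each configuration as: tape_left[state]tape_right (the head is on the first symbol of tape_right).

Transitions applied:
Step 1: δ(q0, 1) = (q0, 1, R)
Step 2: δ(q0, 0) = (q0, 0, R)
Step 3: δ(q0, 1) = (q0, 1, R)
Step 4: δ(q0, 0) = (q0, 0, R)
Step 5: δ(q0, 0) = (q0, 0, R)
Step 6: δ(q0, 0) = (q0, 0, R)
Step 7: δ(q0, □) = (q1, 0, L)
Step 8: δ(q1, 0) = (q1, 0, L)

The first 9 configurations are:
[q0]101000 ⊢ 1[q0]01000 ⊢ 10[q0]1000 ⊢ 101[q0]000 ⊢ 1010[q0]00 ⊢ 10100[q0]0 ⊢ 101000[q0]□ ⊢ 10100[q1]00 ⊢ 1010[q1]000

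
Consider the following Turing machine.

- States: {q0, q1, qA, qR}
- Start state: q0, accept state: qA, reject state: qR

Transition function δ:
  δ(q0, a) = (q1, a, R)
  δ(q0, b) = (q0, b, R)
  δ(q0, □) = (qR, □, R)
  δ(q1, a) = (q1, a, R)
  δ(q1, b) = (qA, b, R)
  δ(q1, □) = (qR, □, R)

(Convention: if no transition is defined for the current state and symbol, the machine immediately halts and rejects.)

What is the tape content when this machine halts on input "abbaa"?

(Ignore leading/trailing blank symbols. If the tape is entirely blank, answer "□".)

Execution trace:
Initial: [q0]abbaa
Step 1: δ(q0, a) = (q1, a, R) → a[q1]bbaa
Step 2: δ(q1, b) = (qA, b, R) → ab[qA]baa

The machine reaches the accept state qA and halts.

Final tape (ignoring leading/trailing blanks): abbaa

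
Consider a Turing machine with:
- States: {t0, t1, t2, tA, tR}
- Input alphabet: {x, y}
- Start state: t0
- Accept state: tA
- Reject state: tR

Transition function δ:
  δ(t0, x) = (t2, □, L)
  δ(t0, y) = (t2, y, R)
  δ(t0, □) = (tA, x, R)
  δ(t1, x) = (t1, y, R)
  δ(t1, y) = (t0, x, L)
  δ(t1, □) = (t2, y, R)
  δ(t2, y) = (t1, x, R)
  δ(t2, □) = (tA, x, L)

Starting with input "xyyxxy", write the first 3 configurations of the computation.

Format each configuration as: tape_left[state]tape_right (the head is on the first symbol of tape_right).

Transitions applied:
Step 1: δ(t0, x) = (t2, □, L)
Step 2: δ(t2, □) = (tA, x, L)

The first 3 configurations are:
[t0]xyyxxy ⊢ [t2]□□yyxxy ⊢ [tA]□x□yyxxy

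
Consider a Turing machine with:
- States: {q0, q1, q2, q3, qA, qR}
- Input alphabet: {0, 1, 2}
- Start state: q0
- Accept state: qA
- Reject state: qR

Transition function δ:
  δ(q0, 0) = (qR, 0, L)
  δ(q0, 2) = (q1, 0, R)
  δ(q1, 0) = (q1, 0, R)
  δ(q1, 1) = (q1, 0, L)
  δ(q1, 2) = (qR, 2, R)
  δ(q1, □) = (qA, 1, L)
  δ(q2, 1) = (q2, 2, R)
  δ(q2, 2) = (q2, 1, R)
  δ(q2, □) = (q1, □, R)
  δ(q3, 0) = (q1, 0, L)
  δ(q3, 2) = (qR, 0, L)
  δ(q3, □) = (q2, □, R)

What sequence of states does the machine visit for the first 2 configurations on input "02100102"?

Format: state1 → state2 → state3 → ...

Execution trace:
Initial: [q0]02100102
Step 1: δ(q0, 0) = (qR, 0, L) → [qR]□02100102

The machine reaches the reject state qR and halts.

State sequence: q0 → qR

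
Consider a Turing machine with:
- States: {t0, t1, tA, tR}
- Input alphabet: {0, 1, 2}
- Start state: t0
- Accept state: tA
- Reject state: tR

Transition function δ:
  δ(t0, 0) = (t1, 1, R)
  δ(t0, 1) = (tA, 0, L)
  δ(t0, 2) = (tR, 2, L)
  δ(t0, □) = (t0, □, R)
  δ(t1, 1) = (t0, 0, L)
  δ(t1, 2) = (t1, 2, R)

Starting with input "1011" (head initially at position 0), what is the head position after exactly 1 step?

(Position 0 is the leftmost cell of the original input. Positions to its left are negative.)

Execution trace (head position shown):
Step 0: [t0]1011  (head at position 0)
Step 1: move left → [tA]□0011  (head at position -1)

After 1 step, the head is at position -1.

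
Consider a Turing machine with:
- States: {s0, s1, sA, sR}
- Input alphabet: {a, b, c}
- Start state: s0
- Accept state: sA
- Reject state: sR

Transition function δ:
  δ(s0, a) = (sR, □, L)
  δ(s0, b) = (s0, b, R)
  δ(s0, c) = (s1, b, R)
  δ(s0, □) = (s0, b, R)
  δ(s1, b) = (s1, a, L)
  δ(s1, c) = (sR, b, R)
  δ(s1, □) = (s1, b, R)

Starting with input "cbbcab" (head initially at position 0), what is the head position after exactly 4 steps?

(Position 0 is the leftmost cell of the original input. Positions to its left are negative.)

Execution trace (head position shown):
Step 0: [s0]cbbcab  (head at position 0)
Step 1: move right → b[s1]bbcab  (head at position 1)
Step 2: move left → [s1]babcab  (head at position 0)
Step 3: move left → [s1]□aabcab  (head at position -1)
Step 4: move right → b[s1]aabcab  (head at position 0)

After 4 steps, the head is at position 0.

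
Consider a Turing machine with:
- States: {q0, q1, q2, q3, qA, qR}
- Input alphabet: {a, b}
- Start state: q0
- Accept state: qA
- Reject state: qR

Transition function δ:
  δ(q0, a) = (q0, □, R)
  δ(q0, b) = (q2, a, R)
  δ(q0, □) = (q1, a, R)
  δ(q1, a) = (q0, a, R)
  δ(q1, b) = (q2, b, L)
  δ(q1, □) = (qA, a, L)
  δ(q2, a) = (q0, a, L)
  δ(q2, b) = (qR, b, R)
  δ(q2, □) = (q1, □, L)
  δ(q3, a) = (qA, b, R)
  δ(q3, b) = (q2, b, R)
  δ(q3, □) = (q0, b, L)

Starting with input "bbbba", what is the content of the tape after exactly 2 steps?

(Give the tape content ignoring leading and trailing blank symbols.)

Execution trace:
Initial: [q0]bbbba
Step 1: δ(q0, b) = (q2, a, R) → a[q2]bbba
Step 2: δ(q2, b) = (qR, b, R) → ab[qR]bba

The machine reaches the reject state qR and halts.

After 2 steps, the tape (ignoring leading/trailing blanks) is: abbba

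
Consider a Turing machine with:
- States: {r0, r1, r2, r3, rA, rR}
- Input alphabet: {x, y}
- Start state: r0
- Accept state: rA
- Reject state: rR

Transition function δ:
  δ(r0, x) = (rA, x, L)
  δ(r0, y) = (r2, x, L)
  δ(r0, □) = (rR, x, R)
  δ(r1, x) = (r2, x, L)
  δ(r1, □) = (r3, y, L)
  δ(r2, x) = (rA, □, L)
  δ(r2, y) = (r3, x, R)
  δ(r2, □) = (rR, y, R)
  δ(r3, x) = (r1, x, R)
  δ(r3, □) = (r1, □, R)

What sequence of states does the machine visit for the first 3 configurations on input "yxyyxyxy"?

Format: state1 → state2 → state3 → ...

Execution trace:
Initial: [r0]yxyyxyxy
Step 1: δ(r0, y) = (r2, x, L) → [r2]□xxyyxyxy
Step 2: δ(r2, □) = (rR, y, R) → y[rR]xxyyxyxy

The machine reaches the reject state rR and halts.

State sequence: r0 → r2 → rR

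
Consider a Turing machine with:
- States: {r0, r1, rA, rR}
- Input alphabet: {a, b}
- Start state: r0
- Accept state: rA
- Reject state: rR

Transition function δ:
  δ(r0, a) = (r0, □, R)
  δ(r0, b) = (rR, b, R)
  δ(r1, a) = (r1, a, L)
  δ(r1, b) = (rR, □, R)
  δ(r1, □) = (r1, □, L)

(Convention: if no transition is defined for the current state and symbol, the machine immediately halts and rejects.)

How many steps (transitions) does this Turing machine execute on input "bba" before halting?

Execution trace:
Initial: [r0]bba
Step 1: δ(r0, b) = (rR, b, R) → b[rR]ba

The machine reaches the reject state rR and halts.

The machine executed 1 step before halting.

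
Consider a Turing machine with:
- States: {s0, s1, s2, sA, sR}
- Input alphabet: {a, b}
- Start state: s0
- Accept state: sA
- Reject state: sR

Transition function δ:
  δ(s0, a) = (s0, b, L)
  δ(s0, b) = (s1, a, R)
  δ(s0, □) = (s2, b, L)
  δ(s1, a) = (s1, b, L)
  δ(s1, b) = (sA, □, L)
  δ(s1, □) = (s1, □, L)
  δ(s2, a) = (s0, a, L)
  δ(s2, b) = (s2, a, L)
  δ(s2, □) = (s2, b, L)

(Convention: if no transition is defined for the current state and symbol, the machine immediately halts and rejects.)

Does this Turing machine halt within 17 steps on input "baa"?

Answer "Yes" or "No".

Execution trace:
Initial: [s0]baa
Step 1: δ(s0, b) = (s1, a, R) → a[s1]aa
Step 2: δ(s1, a) = (s1, b, L) → [s1]aba
Step 3: δ(s1, a) = (s1, b, L) → [s1]□bba
Step 4: δ(s1, □) = (s1, □, L) → [s1]□□bba
Step 5: δ(s1, □) = (s1, □, L) → [s1]□□□bba
Step 6: δ(s1, □) = (s1, □, L) → [s1]□□□□bba
Step 7: δ(s1, □) = (s1, □, L) → [s1]□□□□□bba
Step 8: δ(s1, □) = (s1, □, L) → [s1]□□□□□□bba
Step 9: δ(s1, □) = (s1, □, L) → [s1]□□□□□□□bba
Step 10: δ(s1, □) = (s1, □, L) → [s1]□□□□□□□□bba
Step 11: δ(s1, □) = (s1, □, L) → [s1]□□□□□□□□□bba
Step 12: δ(s1, □) = (s1, □, L) → [s1]□□□□□□□□□□bba
Step 13: δ(s1, □) = (s1, □, L) → [s1]□□□□□□□□□□□bba
Step 14: δ(s1, □) = (s1, □, L) → [s1]□□□□□□□□□□□□bba
Step 15: δ(s1, □) = (s1, □, L) → [s1]□□□□□□□□□□□□□bba
Step 16: δ(s1, □) = (s1, □, L) → [s1]□□□□□□□□□□□□□□bba
Step 17: δ(s1, □) = (s1, □, L) → [s1]□□□□□□□□□□□□□□□bba

The machine has not reached a halting state after 17 steps.
The machine did not halt within the 17-step bound.

Answer: No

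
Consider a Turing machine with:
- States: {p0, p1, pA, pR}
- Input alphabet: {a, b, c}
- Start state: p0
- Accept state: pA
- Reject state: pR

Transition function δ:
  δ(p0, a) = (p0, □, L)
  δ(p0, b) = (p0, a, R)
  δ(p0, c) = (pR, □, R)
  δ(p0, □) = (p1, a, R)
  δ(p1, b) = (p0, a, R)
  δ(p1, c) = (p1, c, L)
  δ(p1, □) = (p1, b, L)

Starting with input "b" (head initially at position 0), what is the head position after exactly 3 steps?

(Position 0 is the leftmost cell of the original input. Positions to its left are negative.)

Execution trace (head position shown):
Step 0: [p0]b  (head at position 0)
Step 1: move right → a[p0]□  (head at position 1)
Step 2: move right → aa[p1]□  (head at position 2)
Step 3: move left → a[p1]ab  (head at position 1)

After 3 steps, the head is at position 1.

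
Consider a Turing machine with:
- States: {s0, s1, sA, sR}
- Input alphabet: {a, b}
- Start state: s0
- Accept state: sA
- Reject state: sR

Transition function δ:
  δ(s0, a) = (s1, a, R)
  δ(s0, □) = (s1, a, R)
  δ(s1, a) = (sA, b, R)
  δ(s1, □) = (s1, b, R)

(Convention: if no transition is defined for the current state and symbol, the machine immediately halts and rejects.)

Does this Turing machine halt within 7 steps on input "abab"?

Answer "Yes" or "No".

Execution trace:
Initial: [s0]abab
Step 1: δ(s0, a) = (s1, a, R) → a[s1]bab

No transition is defined for δ(s1, b). By convention the machine halts and rejects.
The machine halted after 1 step (within the 7-step bound).

Answer: Yes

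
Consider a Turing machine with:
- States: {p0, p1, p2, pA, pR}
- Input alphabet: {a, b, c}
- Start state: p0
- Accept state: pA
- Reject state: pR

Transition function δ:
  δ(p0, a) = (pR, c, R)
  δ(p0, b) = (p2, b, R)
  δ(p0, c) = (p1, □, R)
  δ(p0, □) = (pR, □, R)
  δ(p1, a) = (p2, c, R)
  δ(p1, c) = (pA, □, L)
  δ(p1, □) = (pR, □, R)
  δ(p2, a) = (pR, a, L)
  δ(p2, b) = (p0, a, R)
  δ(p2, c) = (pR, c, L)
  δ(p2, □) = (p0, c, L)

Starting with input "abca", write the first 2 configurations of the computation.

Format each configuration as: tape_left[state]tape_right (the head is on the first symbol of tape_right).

Transitions applied:
Step 1: δ(p0, a) = (pR, c, R)

The first 2 configurations are:
[p0]abca ⊢ c[pR]bca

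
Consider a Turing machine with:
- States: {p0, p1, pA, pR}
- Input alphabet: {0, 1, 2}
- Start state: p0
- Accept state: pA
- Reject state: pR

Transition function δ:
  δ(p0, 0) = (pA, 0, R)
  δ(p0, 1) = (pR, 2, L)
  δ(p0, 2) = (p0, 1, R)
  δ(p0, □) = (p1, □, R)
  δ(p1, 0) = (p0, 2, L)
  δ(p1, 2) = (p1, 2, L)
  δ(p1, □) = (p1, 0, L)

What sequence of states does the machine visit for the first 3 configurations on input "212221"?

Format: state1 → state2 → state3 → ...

Execution trace:
Initial: [p0]212221
Step 1: δ(p0, 2) = (p0, 1, R) → 1[p0]12221
Step 2: δ(p0, 1) = (pR, 2, L) → [pR]122221

The machine reaches the reject state pR and halts.

State sequence: p0 → p0 → pR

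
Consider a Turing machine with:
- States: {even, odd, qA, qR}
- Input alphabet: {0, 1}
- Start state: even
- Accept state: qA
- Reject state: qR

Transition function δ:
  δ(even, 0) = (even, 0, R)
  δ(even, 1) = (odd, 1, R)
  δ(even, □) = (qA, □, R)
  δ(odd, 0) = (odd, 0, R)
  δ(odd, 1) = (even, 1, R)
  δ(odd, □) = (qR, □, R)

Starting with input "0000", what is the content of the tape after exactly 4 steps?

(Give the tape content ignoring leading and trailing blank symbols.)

Execution trace:
Initial: [even]0000
Step 1: δ(even, 0) = (even, 0, R) → 0[even]000
Step 2: δ(even, 0) = (even, 0, R) → 00[even]00
Step 3: δ(even, 0) = (even, 0, R) → 000[even]0
Step 4: δ(even, 0) = (even, 0, R) → 0000[even]□

After 4 steps, the tape (ignoring leading/trailing blanks) is: 0000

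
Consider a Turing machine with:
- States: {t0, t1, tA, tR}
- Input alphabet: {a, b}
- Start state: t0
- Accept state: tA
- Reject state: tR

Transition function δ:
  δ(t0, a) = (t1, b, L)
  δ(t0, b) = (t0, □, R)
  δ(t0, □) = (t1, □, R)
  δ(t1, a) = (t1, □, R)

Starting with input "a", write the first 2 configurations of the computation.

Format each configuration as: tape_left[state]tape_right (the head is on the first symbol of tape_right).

Transitions applied:
Step 1: δ(t0, a) = (t1, b, L)

The first 2 configurations are:
[t0]a ⊢ [t1]□b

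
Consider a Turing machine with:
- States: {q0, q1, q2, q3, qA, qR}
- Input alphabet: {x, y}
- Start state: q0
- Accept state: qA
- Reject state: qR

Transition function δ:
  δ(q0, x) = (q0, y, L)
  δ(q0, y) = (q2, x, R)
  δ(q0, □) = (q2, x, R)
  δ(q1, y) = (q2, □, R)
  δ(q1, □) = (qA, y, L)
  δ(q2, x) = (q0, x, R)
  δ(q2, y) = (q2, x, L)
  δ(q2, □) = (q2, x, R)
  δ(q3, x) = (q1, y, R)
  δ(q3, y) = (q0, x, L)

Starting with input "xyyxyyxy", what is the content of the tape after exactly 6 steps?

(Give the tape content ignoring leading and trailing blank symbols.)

Execution trace:
Initial: [q0]xyyxyyxy
Step 1: δ(q0, x) = (q0, y, L) → [q0]□yyyxyyxy
Step 2: δ(q0, □) = (q2, x, R) → x[q2]yyyxyyxy
Step 3: δ(q2, y) = (q2, x, L) → [q2]xxyyxyyxy
Step 4: δ(q2, x) = (q0, x, R) → x[q0]xyyxyyxy
Step 5: δ(q0, x) = (q0, y, L) → [q0]xyyyxyyxy
Step 6: δ(q0, x) = (q0, y, L) → [q0]□yyyyxyyxy

After 6 steps, the tape (ignoring leading/trailing blanks) is: yyyyxyyxy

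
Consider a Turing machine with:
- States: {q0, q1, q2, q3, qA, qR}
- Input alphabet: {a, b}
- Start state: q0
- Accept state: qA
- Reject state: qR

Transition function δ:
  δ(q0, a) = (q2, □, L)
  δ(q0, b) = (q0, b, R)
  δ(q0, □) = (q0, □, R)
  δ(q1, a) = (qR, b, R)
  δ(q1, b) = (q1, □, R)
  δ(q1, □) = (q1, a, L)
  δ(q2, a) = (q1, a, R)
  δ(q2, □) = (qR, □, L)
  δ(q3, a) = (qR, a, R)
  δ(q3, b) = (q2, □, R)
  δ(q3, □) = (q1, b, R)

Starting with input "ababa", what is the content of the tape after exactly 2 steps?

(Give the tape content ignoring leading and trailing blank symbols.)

Execution trace:
Initial: [q0]ababa
Step 1: δ(q0, a) = (q2, □, L) → [q2]□□baba
Step 2: δ(q2, □) = (qR, □, L) → [qR]□□□baba

The machine reaches the reject state qR and halts.

After 2 steps, the tape (ignoring leading/trailing blanks) is: baba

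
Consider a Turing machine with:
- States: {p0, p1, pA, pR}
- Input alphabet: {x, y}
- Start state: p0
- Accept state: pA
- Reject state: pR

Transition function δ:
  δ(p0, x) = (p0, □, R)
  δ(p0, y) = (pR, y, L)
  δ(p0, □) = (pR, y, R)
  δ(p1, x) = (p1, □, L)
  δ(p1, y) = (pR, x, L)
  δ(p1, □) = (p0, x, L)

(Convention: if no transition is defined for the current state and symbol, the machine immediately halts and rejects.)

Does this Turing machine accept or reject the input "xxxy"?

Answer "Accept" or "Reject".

Execution trace:
Initial: [p0]xxxy
Step 1: δ(p0, x) = (p0, □, R) → □[p0]xxy
Step 2: δ(p0, x) = (p0, □, R) → □□[p0]xy
Step 3: δ(p0, x) = (p0, □, R) → □□□[p0]y
Step 4: δ(p0, y) = (pR, y, L) → □□[pR]□y

The machine reaches the reject state pR and halts.

Answer: Reject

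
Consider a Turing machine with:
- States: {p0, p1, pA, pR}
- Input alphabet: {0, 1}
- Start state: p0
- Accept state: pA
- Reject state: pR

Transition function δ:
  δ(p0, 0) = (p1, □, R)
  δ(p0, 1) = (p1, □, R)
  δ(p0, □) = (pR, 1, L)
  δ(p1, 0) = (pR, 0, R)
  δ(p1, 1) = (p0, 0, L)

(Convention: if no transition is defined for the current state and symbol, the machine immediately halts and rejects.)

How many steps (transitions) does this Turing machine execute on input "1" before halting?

Execution trace:
Initial: [p0]1
Step 1: δ(p0, 1) = (p1, □, R) → □[p1]□

No transition is defined for δ(p1, □). By convention the machine halts and rejects.

The machine executed 1 step before halting.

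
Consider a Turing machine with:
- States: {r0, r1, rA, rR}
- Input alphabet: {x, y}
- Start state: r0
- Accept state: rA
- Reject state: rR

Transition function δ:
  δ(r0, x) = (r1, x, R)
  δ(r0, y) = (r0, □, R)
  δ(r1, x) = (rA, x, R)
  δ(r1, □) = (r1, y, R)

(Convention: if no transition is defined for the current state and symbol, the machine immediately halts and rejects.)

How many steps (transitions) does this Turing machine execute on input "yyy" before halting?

Execution trace:
Initial: [r0]yyy
Step 1: δ(r0, y) = (r0, □, R) → □[r0]yy
Step 2: δ(r0, y) = (r0, □, R) → □□[r0]y
Step 3: δ(r0, y) = (r0, □, R) → □□□[r0]□

No transition is defined for δ(r0, □). By convention the machine halts and rejects.

The machine executed 3 steps before halting.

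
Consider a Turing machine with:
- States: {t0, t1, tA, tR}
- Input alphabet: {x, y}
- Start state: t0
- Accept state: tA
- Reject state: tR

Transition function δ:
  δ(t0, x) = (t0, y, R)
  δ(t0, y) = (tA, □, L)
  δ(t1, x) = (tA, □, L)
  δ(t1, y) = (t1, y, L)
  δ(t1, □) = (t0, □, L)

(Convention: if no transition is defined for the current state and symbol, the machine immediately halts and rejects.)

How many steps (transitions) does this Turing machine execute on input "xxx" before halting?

Execution trace:
Initial: [t0]xxx
Step 1: δ(t0, x) = (t0, y, R) → y[t0]xx
Step 2: δ(t0, x) = (t0, y, R) → yy[t0]x
Step 3: δ(t0, x) = (t0, y, R) → yyy[t0]□

No transition is defined for δ(t0, □). By convention the machine halts and rejects.

The machine executed 3 steps before halting.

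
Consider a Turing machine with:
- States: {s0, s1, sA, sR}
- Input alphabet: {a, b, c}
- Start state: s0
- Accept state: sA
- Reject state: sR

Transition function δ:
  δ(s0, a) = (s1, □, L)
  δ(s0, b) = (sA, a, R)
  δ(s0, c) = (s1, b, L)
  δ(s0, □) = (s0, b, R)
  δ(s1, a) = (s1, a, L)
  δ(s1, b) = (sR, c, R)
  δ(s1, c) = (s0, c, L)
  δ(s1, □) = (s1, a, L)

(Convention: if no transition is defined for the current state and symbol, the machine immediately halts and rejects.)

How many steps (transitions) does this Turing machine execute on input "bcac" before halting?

Execution trace:
Initial: [s0]bcac
Step 1: δ(s0, b) = (sA, a, R) → a[sA]cac

The machine reaches the accept state sA and halts.

The machine executed 1 step before halting.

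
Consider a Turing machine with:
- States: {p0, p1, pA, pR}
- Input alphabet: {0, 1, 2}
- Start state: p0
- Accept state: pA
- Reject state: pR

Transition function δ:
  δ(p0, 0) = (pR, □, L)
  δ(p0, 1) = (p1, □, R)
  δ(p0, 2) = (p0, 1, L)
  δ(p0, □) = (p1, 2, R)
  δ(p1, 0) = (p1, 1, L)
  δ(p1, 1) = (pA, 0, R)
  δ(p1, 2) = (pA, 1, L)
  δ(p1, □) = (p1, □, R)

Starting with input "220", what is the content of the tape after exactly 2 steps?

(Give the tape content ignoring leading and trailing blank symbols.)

Execution trace:
Initial: [p0]220
Step 1: δ(p0, 2) = (p0, 1, L) → [p0]□120
Step 2: δ(p0, □) = (p1, 2, R) → 2[p1]120

After 2 steps, the tape (ignoring leading/trailing blanks) is: 2120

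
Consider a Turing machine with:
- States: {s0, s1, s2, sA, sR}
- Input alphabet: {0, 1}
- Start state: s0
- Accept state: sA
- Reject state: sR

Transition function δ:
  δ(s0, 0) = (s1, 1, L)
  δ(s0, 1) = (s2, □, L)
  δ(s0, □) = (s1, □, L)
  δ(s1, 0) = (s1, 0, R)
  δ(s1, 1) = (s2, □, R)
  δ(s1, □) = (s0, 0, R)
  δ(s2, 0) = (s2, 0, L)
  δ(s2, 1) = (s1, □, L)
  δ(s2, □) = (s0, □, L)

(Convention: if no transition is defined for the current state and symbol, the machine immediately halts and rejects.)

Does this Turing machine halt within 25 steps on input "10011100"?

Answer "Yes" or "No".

Execution trace:
Initial: [s0]10011100
Step 1: δ(s0, 1) = (s2, □, L) → [s2]□□0011100
Step 2: δ(s2, □) = (s0, □, L) → [s0]□□□0011100
Step 3: δ(s0, □) = (s1, □, L) → [s1]□□□□0011100
Step 4: δ(s1, □) = (s0, 0, R) → 0[s0]□□□0011100
Step 5: δ(s0, □) = (s1, □, L) → [s1]0□□□0011100
Step 6: δ(s1, 0) = (s1, 0, R) → 0[s1]□□□0011100
Step 7: δ(s1, □) = (s0, 0, R) → 00[s0]□□0011100
Step 8: δ(s0, □) = (s1, □, L) → 0[s1]0□□0011100
Step 9: δ(s1, 0) = (s1, 0, R) → 00[s1]□□0011100
Step 10: δ(s1, □) = (s0, 0, R) → 000[s0]□0011100
Step 11: δ(s0, □) = (s1, □, L) → 00[s1]0□0011100
Step 12: δ(s1, 0) = (s1, 0, R) → 000[s1]□0011100
Step 13: δ(s1, □) = (s0, 0, R) → 0000[s0]0011100
Step 14: δ(s0, 0) = (s1, 1, L) → 000[s1]01011100
Step 15: δ(s1, 0) = (s1, 0, R) → 0000[s1]1011100
Step 16: δ(s1, 1) = (s2, □, R) → 0000□[s2]011100
Step 17: δ(s2, 0) = (s2, 0, L) → 0000[s2]□011100
Step 18: δ(s2, □) = (s0, □, L) → 000[s0]0□011100
Step 19: δ(s0, 0) = (s1, 1, L) → 00[s1]01□011100
Step 20: δ(s1, 0) = (s1, 0, R) → 000[s1]1□011100
Step 21: δ(s1, 1) = (s2, □, R) → 000□[s2]□011100
Step 22: δ(s2, □) = (s0, □, L) → 000[s0]□□011100
Step 23: δ(s0, □) = (s1, □, L) → 00[s1]0□□011100
Step 24: δ(s1, 0) = (s1, 0, R) → 000[s1]□□011100
Step 25: δ(s1, □) = (s0, 0, R) → 0000[s0]□011100

The machine has not reached a halting state after 25 steps.
The machine did not halt within the 25-step bound.

Answer: No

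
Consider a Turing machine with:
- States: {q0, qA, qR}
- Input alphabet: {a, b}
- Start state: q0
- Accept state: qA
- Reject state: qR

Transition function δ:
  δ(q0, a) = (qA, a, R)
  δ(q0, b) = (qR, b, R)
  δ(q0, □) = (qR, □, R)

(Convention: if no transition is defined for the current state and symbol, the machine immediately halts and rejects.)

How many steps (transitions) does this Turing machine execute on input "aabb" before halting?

Execution trace:
Initial: [q0]aabb
Step 1: δ(q0, a) = (qA, a, R) → a[qA]abb

The machine reaches the accept state qA and halts.

The machine executed 1 step before halting.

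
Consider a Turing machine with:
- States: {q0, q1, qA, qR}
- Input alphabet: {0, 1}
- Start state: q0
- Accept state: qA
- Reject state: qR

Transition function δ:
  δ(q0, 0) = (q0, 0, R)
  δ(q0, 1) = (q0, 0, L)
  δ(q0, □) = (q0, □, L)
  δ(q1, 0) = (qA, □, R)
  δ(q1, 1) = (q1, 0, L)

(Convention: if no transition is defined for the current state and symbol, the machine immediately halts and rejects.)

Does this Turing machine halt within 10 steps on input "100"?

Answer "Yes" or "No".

Execution trace:
Initial: [q0]100
Step 1: δ(q0, 1) = (q0, 0, L) → [q0]□000
Step 2: δ(q0, □) = (q0, □, L) → [q0]□□000
Step 3: δ(q0, □) = (q0, □, L) → [q0]□□□000
Step 4: δ(q0, □) = (q0, □, L) → [q0]□□□□000
Step 5: δ(q0, □) = (q0, □, L) → [q0]□□□□□000
Step 6: δ(q0, □) = (q0, □, L) → [q0]□□□□□□000
Step 7: δ(q0, □) = (q0, □, L) → [q0]□□□□□□□000
Step 8: δ(q0, □) = (q0, □, L) → [q0]□□□□□□□□000
Step 9: δ(q0, □) = (q0, □, L) → [q0]□□□□□□□□□000
Step 10: δ(q0, □) = (q0, □, L) → [q0]□□□□□□□□□□000

The machine has not reached a halting state after 10 steps.
The machine did not halt within the 10-step bound.

Answer: No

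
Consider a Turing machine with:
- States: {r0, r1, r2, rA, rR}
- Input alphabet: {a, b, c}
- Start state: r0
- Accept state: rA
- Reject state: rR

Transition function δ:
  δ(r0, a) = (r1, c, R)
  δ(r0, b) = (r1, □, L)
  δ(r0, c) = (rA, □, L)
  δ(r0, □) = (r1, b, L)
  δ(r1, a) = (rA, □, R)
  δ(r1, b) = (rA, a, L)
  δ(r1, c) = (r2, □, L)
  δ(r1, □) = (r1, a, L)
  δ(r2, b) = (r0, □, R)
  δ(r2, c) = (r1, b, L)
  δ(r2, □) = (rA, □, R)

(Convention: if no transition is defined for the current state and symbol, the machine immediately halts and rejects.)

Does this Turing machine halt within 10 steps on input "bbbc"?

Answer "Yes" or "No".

Execution trace:
Initial: [r0]bbbc
Step 1: δ(r0, b) = (r1, □, L) → [r1]□□bbc
Step 2: δ(r1, □) = (r1, a, L) → [r1]□a□bbc
Step 3: δ(r1, □) = (r1, a, L) → [r1]□aa□bbc
Step 4: δ(r1, □) = (r1, a, L) → [r1]□aaa□bbc
Step 5: δ(r1, □) = (r1, a, L) → [r1]□aaaa□bbc
Step 6: δ(r1, □) = (r1, a, L) → [r1]□aaaaa□bbc
Step 7: δ(r1, □) = (r1, a, L) → [r1]□aaaaaa□bbc
Step 8: δ(r1, □) = (r1, a, L) → [r1]□aaaaaaa□bbc
Step 9: δ(r1, □) = (r1, a, L) → [r1]□aaaaaaaa□bbc
Step 10: δ(r1, □) = (r1, a, L) → [r1]□aaaaaaaaa□bbc

The machine has not reached a halting state after 10 steps.
The machine did not halt within the 10-step bound.

Answer: No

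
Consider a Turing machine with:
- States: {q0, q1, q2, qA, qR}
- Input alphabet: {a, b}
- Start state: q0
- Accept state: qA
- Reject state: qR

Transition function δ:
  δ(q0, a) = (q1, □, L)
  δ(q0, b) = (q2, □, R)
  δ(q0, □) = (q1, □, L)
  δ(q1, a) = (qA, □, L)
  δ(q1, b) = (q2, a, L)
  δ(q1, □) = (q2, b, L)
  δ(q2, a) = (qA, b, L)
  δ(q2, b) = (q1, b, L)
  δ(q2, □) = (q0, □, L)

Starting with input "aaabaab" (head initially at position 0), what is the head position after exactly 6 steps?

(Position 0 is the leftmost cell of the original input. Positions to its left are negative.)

Execution trace (head position shown):
Step 0: [q0]aaabaab  (head at position 0)
Step 1: move left → [q1]□□aabaab  (head at position -1)
Step 2: move left → [q2]□b□aabaab  (head at position -2)
Step 3: move left → [q0]□□b□aabaab  (head at position -3)
Step 4: move left → [q1]□□□b□aabaab  (head at position -4)
Step 5: move left → [q2]□b□□b□aabaab  (head at position -5)
Step 6: move left → [q0]□□b□□b□aabaab  (head at position -6)

After 6 steps, the head is at position -6.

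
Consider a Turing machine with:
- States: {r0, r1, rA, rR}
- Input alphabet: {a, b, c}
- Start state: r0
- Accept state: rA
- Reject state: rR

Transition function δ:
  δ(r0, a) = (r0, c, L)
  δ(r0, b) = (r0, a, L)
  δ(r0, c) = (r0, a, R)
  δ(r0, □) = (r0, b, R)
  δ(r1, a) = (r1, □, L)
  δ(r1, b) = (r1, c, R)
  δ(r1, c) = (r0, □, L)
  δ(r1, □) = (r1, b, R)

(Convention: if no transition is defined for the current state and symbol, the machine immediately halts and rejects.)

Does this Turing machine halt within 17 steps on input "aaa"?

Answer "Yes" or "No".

Execution trace:
Initial: [r0]aaa
Step 1: δ(r0, a) = (r0, c, L) → [r0]□caa
Step 2: δ(r0, □) = (r0, b, R) → b[r0]caa
Step 3: δ(r0, c) = (r0, a, R) → ba[r0]aa
Step 4: δ(r0, a) = (r0, c, L) → b[r0]aca
Step 5: δ(r0, a) = (r0, c, L) → [r0]bcca
Step 6: δ(r0, b) = (r0, a, L) → [r0]□acca
Step 7: δ(r0, □) = (r0, b, R) → b[r0]acca
Step 8: δ(r0, a) = (r0, c, L) → [r0]bccca
Step 9: δ(r0, b) = (r0, a, L) → [r0]□accca
Step 10: δ(r0, □) = (r0, b, R) → b[r0]accca
Step 11: δ(r0, a) = (r0, c, L) → [r0]bcccca
Step 12: δ(r0, b) = (r0, a, L) → [r0]□acccca
Step 13: δ(r0, □) = (r0, b, R) → b[r0]acccca
Step 14: δ(r0, a) = (r0, c, L) → [r0]bccccca
Step 15: δ(r0, b) = (r0, a, L) → [r0]□accccca
Step 16: δ(r0, □) = (r0, b, R) → b[r0]accccca
Step 17: δ(r0, a) = (r0, c, L) → [r0]bcccccca

The machine has not reached a halting state after 17 steps.
The machine did not halt within the 17-step bound.

Answer: No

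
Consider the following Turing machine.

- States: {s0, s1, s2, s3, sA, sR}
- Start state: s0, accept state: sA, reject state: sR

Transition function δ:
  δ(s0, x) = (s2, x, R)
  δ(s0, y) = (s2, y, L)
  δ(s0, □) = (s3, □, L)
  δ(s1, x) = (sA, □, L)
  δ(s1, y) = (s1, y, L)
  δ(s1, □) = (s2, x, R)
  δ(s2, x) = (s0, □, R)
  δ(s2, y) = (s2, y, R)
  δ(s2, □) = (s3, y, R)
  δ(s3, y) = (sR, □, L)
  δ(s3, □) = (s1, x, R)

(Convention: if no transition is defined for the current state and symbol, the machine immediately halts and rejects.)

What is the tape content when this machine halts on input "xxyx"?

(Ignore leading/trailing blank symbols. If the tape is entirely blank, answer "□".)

Execution trace:
Initial: [s0]xxyx
Step 1: δ(s0, x) = (s2, x, R) → x[s2]xyx
Step 2: δ(s2, x) = (s0, □, R) → x□[s0]yx
Step 3: δ(s0, y) = (s2, y, L) → x[s2]□yx
Step 4: δ(s2, □) = (s3, y, R) → xy[s3]yx
Step 5: δ(s3, y) = (sR, □, L) → x[sR]y□x

The machine reaches the reject state sR and halts.

Final tape (ignoring leading/trailing blanks): xy□x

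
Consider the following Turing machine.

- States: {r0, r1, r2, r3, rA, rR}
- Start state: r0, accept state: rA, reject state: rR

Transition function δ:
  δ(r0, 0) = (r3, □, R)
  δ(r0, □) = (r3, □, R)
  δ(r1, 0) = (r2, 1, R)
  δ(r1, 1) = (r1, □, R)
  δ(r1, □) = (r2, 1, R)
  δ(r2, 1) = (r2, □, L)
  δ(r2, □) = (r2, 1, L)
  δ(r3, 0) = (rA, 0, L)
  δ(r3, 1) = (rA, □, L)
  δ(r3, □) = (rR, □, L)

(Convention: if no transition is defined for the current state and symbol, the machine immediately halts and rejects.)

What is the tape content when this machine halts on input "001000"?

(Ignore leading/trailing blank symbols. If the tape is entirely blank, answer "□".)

Execution trace:
Initial: [r0]001000
Step 1: δ(r0, 0) = (r3, □, R) → □[r3]01000
Step 2: δ(r3, 0) = (rA, 0, L) → [rA]□01000

The machine reaches the accept state rA and halts.

Final tape (ignoring leading/trailing blanks): 01000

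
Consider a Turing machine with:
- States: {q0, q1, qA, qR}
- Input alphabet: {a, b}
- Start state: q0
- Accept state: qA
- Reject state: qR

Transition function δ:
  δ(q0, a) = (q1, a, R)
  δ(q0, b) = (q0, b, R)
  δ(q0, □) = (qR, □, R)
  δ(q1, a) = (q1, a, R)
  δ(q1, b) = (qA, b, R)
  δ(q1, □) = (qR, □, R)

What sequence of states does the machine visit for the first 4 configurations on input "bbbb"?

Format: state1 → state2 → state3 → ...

Execution trace:
Initial: [q0]bbbb
Step 1: δ(q0, b) = (q0, b, R) → b[q0]bbb
Step 2: δ(q0, b) = (q0, b, R) → bb[q0]bb
Step 3: δ(q0, b) = (q0, b, R) → bbb[q0]b

State sequence: q0 → q0 → q0 → q0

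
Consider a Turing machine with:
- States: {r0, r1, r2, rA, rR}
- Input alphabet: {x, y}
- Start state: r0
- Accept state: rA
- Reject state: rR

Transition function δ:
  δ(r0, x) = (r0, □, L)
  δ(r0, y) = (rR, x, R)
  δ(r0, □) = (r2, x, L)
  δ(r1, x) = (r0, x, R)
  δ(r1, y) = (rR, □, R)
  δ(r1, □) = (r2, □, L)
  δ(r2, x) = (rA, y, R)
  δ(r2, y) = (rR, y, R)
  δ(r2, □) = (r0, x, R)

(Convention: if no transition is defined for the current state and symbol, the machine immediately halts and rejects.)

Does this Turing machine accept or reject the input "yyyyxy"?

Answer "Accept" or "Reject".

Execution trace:
Initial: [r0]yyyyxy
Step 1: δ(r0, y) = (rR, x, R) → x[rR]yyyxy

The machine reaches the reject state rR and halts.

Answer: Reject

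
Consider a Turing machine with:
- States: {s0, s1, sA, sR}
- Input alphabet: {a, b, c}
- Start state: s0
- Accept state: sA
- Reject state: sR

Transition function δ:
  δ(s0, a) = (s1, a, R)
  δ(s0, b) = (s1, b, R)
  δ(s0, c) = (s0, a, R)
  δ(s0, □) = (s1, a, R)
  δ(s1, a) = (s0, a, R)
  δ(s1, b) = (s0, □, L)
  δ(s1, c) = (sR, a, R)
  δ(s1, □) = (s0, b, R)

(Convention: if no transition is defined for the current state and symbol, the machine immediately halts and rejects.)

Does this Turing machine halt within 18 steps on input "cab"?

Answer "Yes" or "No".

Execution trace:
Initial: [s0]cab
Step 1: δ(s0, c) = (s0, a, R) → a[s0]ab
Step 2: δ(s0, a) = (s1, a, R) → aa[s1]b
Step 3: δ(s1, b) = (s0, □, L) → a[s0]a□
Step 4: δ(s0, a) = (s1, a, R) → aa[s1]□
Step 5: δ(s1, □) = (s0, b, R) → aab[s0]□
Step 6: δ(s0, □) = (s1, a, R) → aaba[s1]□
Step 7: δ(s1, □) = (s0, b, R) → aabab[s0]□
Step 8: δ(s0, □) = (s1, a, R) → aababa[s1]□
Step 9: δ(s1, □) = (s0, b, R) → aababab[s0]□
Step 10: δ(s0, □) = (s1, a, R) → aabababa[s1]□
Step 11: δ(s1, □) = (s0, b, R) → aabababab[s0]□
Step 12: δ(s0, □) = (s1, a, R) → aababababa[s1]□
Step 13: δ(s1, □) = (s0, b, R) → aababababab[s0]□
Step 14: δ(s0, □) = (s1, a, R) → aabababababa[s1]□
Step 15: δ(s1, □) = (s0, b, R) → aabababababab[s0]□
Step 16: δ(s0, □) = (s1, a, R) → aababababababa[s1]□
Step 17: δ(s1, □) = (s0, b, R) → aababababababab[s0]□
Step 18: δ(s0, □) = (s1, a, R) → aabababababababa[s1]□

The machine has not reached a halting state after 18 steps.
The machine did not halt within the 18-step bound.

Answer: No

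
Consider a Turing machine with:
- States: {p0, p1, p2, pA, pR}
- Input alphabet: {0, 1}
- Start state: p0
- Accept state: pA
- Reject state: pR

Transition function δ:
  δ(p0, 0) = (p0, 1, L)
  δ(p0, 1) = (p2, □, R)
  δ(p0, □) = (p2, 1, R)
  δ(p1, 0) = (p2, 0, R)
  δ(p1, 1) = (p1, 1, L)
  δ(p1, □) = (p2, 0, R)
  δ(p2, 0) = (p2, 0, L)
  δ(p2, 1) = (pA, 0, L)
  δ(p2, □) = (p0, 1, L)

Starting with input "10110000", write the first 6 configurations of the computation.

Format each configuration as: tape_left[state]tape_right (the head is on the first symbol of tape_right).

Transitions applied:
Step 1: δ(p0, 1) = (p2, □, R)
Step 2: δ(p2, 0) = (p2, 0, L)
Step 3: δ(p2, □) = (p0, 1, L)
Step 4: δ(p0, □) = (p2, 1, R)
Step 5: δ(p2, 1) = (pA, 0, L)

The first 6 configurations are:
[p0]10110000 ⊢ □[p2]0110000 ⊢ [p2]□0110000 ⊢ [p0]□10110000 ⊢ 1[p2]10110000 ⊢ [pA]100110000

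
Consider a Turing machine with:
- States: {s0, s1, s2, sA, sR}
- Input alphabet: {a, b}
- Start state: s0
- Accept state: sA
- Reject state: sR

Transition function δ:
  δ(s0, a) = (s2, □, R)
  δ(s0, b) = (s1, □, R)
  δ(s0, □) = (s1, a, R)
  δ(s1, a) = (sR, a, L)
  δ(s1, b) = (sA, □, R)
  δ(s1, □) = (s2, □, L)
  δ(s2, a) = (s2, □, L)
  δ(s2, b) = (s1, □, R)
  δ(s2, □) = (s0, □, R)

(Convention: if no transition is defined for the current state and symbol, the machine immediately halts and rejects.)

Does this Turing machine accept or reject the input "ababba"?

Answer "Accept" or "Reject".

Execution trace:
Initial: [s0]ababba
Step 1: δ(s0, a) = (s2, □, R) → □[s2]babba
Step 2: δ(s2, b) = (s1, □, R) → □□[s1]abba
Step 3: δ(s1, a) = (sR, a, L) → □[sR]□abba

The machine reaches the reject state sR and halts.

Answer: Reject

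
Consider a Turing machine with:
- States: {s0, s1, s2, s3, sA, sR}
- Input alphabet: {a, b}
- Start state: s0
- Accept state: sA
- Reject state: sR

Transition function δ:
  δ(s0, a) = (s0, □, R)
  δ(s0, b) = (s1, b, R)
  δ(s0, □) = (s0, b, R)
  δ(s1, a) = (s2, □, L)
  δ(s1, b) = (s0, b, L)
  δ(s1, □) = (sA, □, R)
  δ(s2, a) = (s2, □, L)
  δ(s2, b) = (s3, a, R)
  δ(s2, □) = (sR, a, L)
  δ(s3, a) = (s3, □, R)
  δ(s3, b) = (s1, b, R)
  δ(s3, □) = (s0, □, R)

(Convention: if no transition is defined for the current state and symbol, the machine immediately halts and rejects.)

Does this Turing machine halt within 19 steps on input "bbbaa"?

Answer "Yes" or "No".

Execution trace:
Initial: [s0]bbbaa
Step 1: δ(s0, b) = (s1, b, R) → b[s1]bbaa
Step 2: δ(s1, b) = (s0, b, L) → [s0]bbbaa
Step 3: δ(s0, b) = (s1, b, R) → b[s1]bbaa
Step 4: δ(s1, b) = (s0, b, L) → [s0]bbbaa
Step 5: δ(s0, b) = (s1, b, R) → b[s1]bbaa
Step 6: δ(s1, b) = (s0, b, L) → [s0]bbbaa
Step 7: δ(s0, b) = (s1, b, R) → b[s1]bbaa
Step 8: δ(s1, b) = (s0, b, L) → [s0]bbbaa
Step 9: δ(s0, b) = (s1, b, R) → b[s1]bbaa
Step 10: δ(s1, b) = (s0, b, L) → [s0]bbbaa
Step 11: δ(s0, b) = (s1, b, R) → b[s1]bbaa
Step 12: δ(s1, b) = (s0, b, L) → [s0]bbbaa
Step 13: δ(s0, b) = (s1, b, R) → b[s1]bbaa
Step 14: δ(s1, b) = (s0, b, L) → [s0]bbbaa
Step 15: δ(s0, b) = (s1, b, R) → b[s1]bbaa
Step 16: δ(s1, b) = (s0, b, L) → [s0]bbbaa
Step 17: δ(s0, b) = (s1, b, R) → b[s1]bbaa
Step 18: δ(s1, b) = (s0, b, L) → [s0]bbbaa
Step 19: δ(s0, b) = (s1, b, R) → b[s1]bbaa

The machine has not reached a halting state after 19 steps.
The machine did not halt within the 19-step bound.

Answer: No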